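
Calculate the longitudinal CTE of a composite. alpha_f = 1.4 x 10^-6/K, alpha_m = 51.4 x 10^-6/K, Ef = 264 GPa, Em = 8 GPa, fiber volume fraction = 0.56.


E1 = Ef*Vf + Em*(1-Vf) = 151.36
alpha_1 = (alpha_f*Ef*Vf + alpha_m*Em*(1-Vf))/E1 = 2.56 x 10^-6/K

2.56 x 10^-6/K


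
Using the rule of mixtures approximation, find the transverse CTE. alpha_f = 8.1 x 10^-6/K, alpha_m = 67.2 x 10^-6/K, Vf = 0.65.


alpha_2 = alpha_f*Vf + alpha_m*(1-Vf) = 8.1*0.65 + 67.2*0.35 = 28.8 x 10^-6/K

28.8 x 10^-6/K


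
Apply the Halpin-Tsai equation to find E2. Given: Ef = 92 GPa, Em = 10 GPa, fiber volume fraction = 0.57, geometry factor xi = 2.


eta = (Ef/Em - 1)/(Ef/Em + xi) = (9.2 - 1)/(9.2 + 2) = 0.7321
E2 = Em*(1+xi*eta*Vf)/(1-eta*Vf) = 31.49 GPa

31.49 GPa


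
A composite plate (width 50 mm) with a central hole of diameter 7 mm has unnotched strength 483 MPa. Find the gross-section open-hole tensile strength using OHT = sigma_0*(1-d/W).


OHT = sigma_0*(1-d/W) = 483*(1-7/50) = 415.4 MPa

415.4 MPa


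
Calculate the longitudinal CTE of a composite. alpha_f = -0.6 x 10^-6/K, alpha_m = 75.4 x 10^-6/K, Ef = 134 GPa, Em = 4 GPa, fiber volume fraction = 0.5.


E1 = Ef*Vf + Em*(1-Vf) = 69.0
alpha_1 = (alpha_f*Ef*Vf + alpha_m*Em*(1-Vf))/E1 = 1.6 x 10^-6/K

1.6 x 10^-6/K


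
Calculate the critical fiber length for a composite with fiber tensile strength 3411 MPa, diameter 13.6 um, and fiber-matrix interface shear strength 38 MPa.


Lc = sigma_f * d / (2 * tau_i) = 3411 * 13.6 / (2 * 38) = 610.4 um

610.4 um


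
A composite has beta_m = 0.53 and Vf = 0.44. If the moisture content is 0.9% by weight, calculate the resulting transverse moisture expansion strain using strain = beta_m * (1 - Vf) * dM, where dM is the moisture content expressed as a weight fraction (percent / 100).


dM = 0.9/100 = 0.009
strain = beta_m * (1-Vf) * dM = 0.53 * 0.56 * 0.009 = 0.0026712

0.0026712


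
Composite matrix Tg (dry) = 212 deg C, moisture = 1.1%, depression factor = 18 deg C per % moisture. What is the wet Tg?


Tg_wet = Tg_dry - k*moisture = 212 - 18*1.1 = 192.2 deg C

192.2 deg C


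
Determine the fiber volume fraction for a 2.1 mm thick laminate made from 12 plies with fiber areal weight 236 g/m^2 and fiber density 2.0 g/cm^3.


Vf = n * FAW / (rho_f * h * 1000) = 12 * 236 / (2.0 * 2.1 * 1000) = 0.6743

0.6743


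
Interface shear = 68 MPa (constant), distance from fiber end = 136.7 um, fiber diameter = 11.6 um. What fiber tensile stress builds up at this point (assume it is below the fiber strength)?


Force balance: sigma_f * (pi*d^2/4) = tau * (pi*d) * x  ->  sigma_f = 4 * tau * x / d
sigma_f = 4 * 68 * 136.7 / 11.6 = 3205.4 MPa

3205.4 MPa


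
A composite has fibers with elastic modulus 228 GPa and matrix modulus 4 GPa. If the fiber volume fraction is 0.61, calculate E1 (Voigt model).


E1 = Ef*Vf + Em*(1-Vf) = 228*0.61 + 4*0.39 = 140.64 GPa

140.64 GPa


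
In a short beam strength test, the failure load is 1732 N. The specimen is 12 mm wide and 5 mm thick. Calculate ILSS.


ILSS = 3F/(4bh) = 3*1732/(4*12*5) = 21.65 MPa

21.65 MPa


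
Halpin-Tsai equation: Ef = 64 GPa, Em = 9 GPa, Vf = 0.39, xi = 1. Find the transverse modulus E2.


eta = (Ef/Em - 1)/(Ef/Em + xi) = (7.1111 - 1)/(7.1111 + 1) = 0.7534
E2 = Em*(1+xi*eta*Vf)/(1-eta*Vf) = 16.49 GPa

16.49 GPa


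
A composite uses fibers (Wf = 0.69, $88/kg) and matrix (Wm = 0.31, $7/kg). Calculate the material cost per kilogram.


Cost = cost_f*Wf + cost_m*Wm = 88*0.69 + 7*0.31 = $62.89/kg

$62.89/kg


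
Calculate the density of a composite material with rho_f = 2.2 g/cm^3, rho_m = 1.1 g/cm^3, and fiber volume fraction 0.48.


rho_c = rho_f*Vf + rho_m*(1-Vf) = 2.2*0.48 + 1.1*0.52 = 1.628 g/cm^3

1.628 g/cm^3


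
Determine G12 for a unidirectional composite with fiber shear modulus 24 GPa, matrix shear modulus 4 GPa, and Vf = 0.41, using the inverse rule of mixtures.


1/G12 = Vf/Gf + (1-Vf)/Gm = 0.41/24 + 0.59/4
G12 = 6.08 GPa

6.08 GPa


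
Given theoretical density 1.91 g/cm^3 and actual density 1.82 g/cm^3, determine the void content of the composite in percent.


Void% = (rho_theo - rho_actual)/rho_theo * 100 = (1.91 - 1.82)/1.91 * 100 = 4.71%

4.71%


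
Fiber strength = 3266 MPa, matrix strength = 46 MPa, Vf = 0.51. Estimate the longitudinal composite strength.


sigma_1 = sigma_f*Vf + sigma_m*(1-Vf) = 3266*0.51 + 46*0.49 = 1688.2 MPa

1688.2 MPa


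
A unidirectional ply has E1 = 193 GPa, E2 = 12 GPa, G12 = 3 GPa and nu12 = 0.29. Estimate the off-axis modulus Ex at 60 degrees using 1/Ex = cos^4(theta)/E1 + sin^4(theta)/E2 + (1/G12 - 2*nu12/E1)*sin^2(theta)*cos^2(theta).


cos^4(60) = 0.0625, sin^4(60) = 0.5625, sin^2(60)*cos^2(60) = 0.1875
1/G12 - 2*nu12/E1 = 1/3 - 2*0.29/193 = 0.330328 GPa^-1
1/Ex = 0.0625/193 + 0.5625/12 + 0.330328*0.1875 = 0.1091354 GPa^-1
Ex = 9.16 GPa

9.16 GPa


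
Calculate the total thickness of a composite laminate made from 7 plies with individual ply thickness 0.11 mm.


h = n * t_ply = 7 * 0.11 = 0.77 mm

0.77 mm


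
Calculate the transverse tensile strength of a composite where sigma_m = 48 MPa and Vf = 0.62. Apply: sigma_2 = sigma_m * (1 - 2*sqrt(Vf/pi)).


factor = 1 - 2*sqrt(0.62/pi) = 0.1115
sigma_2 = 48 * 0.1115 = 5.35 MPa

5.35 MPa


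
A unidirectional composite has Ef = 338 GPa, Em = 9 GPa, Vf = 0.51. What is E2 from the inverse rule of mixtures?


1/E2 = Vf/Ef + (1-Vf)/Em = 0.51/338 + 0.49/9
E2 = 17.87 GPa

17.87 GPa


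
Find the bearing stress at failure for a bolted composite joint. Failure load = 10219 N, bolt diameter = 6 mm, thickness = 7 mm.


sigma_br = F/(d*h) = 10219/(6*7) = 243.3 MPa

243.3 MPa


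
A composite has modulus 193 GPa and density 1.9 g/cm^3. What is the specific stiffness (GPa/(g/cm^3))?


Specific stiffness = E/rho = 193/1.9 = 101.6 GPa/(g/cm^3)

101.6 GPa/(g/cm^3)


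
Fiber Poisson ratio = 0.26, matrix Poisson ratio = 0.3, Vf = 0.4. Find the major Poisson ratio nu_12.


nu_12 = nu_f*Vf + nu_m*(1-Vf) = 0.26*0.4 + 0.3*0.6 = 0.284

0.284


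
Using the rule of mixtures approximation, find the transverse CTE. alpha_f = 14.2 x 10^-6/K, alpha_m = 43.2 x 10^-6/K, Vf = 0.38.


alpha_2 = alpha_f*Vf + alpha_m*(1-Vf) = 14.2*0.38 + 43.2*0.62 = 32.2 x 10^-6/K

32.2 x 10^-6/K


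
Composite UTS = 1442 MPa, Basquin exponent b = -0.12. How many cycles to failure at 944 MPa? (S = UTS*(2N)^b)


N = 0.5 * (S/UTS)^(1/b) = 0.5 * (944/1442)^(1/-0.12) = 17.0705 cycles

17.0705 cycles


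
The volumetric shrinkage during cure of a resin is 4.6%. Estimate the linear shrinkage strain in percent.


Linear shrinkage ≈ vol_shrink/3 = 4.6/3 = 1.533%

1.533%


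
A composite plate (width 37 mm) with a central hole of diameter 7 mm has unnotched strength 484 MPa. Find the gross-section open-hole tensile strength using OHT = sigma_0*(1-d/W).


OHT = sigma_0*(1-d/W) = 484*(1-7/37) = 392.4 MPa

392.4 MPa


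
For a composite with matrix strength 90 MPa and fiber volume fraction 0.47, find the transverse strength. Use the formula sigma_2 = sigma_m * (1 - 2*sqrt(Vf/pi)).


factor = 1 - 2*sqrt(0.47/pi) = 0.2264
sigma_2 = 90 * 0.2264 = 20.38 MPa

20.38 MPa


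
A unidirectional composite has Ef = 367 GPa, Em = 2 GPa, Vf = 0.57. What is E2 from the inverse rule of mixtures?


1/E2 = Vf/Ef + (1-Vf)/Em = 0.57/367 + 0.43/2
E2 = 4.62 GPa

4.62 GPa


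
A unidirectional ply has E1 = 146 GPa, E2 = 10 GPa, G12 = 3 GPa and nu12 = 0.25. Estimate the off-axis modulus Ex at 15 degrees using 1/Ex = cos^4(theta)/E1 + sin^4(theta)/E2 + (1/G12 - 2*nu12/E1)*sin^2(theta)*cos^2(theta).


cos^4(15) = 0.870513, sin^4(15) = 0.004487, sin^2(15)*cos^2(15) = 0.0625
1/G12 - 2*nu12/E1 = 1/3 - 2*0.25/146 = 0.329909 GPa^-1
1/Ex = 0.870513/146 + 0.004487/10 + 0.329909*0.0625 = 0.0270304 GPa^-1
Ex = 37.0 GPa

37.0 GPa


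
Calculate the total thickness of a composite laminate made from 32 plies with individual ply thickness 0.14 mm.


h = n * t_ply = 32 * 0.14 = 4.48 mm

4.48 mm


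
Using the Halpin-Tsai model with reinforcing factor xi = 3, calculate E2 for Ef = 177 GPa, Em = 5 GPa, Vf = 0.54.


eta = (Ef/Em - 1)/(Ef/Em + xi) = (35.4 - 1)/(35.4 + 3) = 0.8958
E2 = Em*(1+xi*eta*Vf)/(1-eta*Vf) = 23.74 GPa

23.74 GPa


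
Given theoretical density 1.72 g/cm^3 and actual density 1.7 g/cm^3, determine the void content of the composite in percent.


Void% = (rho_theo - rho_actual)/rho_theo * 100 = (1.72 - 1.7)/1.72 * 100 = 1.16%

1.16%


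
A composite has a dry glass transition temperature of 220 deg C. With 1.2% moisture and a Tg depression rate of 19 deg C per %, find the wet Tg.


Tg_wet = Tg_dry - k*moisture = 220 - 19*1.2 = 197.2 deg C

197.2 deg C


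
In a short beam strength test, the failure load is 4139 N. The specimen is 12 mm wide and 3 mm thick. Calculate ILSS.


ILSS = 3F/(4bh) = 3*4139/(4*12*3) = 86.23 MPa

86.23 MPa


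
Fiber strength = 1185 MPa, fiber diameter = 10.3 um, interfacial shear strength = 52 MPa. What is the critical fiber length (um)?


Lc = sigma_f * d / (2 * tau_i) = 1185 * 10.3 / (2 * 52) = 117.4 um

117.4 um


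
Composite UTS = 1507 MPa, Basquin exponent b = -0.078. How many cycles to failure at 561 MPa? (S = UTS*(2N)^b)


N = 0.5 * (S/UTS)^(1/b) = 0.5 * (561/1507)^(1/-0.078) = 158817.4047 cycles

158817.4047 cycles


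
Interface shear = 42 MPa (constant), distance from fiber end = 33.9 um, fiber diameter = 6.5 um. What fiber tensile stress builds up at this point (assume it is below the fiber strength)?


Force balance: sigma_f * (pi*d^2/4) = tau * (pi*d) * x  ->  sigma_f = 4 * tau * x / d
sigma_f = 4 * 42 * 33.9 / 6.5 = 876.2 MPa

876.2 MPa


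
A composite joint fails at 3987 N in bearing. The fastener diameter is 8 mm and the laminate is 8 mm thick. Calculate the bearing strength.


sigma_br = F/(d*h) = 3987/(8*8) = 62.3 MPa

62.3 MPa


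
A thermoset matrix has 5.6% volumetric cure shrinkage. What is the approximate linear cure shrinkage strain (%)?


Linear shrinkage ≈ vol_shrink/3 = 5.6/3 = 1.867%

1.867%


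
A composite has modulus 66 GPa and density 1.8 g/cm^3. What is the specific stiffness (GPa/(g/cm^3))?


Specific stiffness = E/rho = 66/1.8 = 36.7 GPa/(g/cm^3)

36.7 GPa/(g/cm^3)


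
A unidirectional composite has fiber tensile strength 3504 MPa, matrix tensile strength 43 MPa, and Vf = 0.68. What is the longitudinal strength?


sigma_1 = sigma_f*Vf + sigma_m*(1-Vf) = 3504*0.68 + 43*0.32 = 2396.5 MPa

2396.5 MPa


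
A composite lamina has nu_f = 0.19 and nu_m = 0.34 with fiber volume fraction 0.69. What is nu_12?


nu_12 = nu_f*Vf + nu_m*(1-Vf) = 0.19*0.69 + 0.34*0.31 = 0.2365

0.2365


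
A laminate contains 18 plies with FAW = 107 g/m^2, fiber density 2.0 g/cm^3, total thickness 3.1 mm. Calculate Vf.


Vf = n * FAW / (rho_f * h * 1000) = 18 * 107 / (2.0 * 3.1 * 1000) = 0.3106

0.3106


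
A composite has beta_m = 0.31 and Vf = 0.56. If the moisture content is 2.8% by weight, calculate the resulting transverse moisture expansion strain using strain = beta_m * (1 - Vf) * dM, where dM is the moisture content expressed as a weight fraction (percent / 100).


dM = 2.8/100 = 0.028
strain = beta_m * (1-Vf) * dM = 0.31 * 0.44 * 0.028 = 0.0038192

0.0038192


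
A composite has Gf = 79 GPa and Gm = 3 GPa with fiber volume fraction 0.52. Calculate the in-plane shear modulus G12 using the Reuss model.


1/G12 = Vf/Gf + (1-Vf)/Gm = 0.52/79 + 0.48/3
G12 = 6.0 GPa

6.0 GPa


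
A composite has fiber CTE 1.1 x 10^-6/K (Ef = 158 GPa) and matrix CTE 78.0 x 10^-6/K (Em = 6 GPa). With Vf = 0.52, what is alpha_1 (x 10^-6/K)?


E1 = Ef*Vf + Em*(1-Vf) = 85.04
alpha_1 = (alpha_f*Ef*Vf + alpha_m*Em*(1-Vf))/E1 = 3.7 x 10^-6/K

3.7 x 10^-6/K


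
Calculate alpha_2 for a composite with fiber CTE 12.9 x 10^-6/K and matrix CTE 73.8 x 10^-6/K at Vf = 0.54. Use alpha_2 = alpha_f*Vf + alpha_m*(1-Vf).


alpha_2 = alpha_f*Vf + alpha_m*(1-Vf) = 12.9*0.54 + 73.8*0.46 = 40.9 x 10^-6/K

40.9 x 10^-6/K


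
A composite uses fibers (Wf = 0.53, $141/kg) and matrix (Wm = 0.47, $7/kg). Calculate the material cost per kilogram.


Cost = cost_f*Wf + cost_m*Wm = 141*0.53 + 7*0.47 = $78.02/kg

$78.02/kg


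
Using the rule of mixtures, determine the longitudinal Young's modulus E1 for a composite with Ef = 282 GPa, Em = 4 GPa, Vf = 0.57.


E1 = Ef*Vf + Em*(1-Vf) = 282*0.57 + 4*0.43 = 162.46 GPa

162.46 GPa


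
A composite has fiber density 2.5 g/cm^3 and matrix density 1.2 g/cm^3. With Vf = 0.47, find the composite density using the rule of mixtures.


rho_c = rho_f*Vf + rho_m*(1-Vf) = 2.5*0.47 + 1.2*0.53 = 1.811 g/cm^3

1.811 g/cm^3


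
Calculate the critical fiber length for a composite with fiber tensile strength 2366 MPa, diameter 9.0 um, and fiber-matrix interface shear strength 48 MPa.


Lc = sigma_f * d / (2 * tau_i) = 2366 * 9.0 / (2 * 48) = 221.8 um

221.8 um


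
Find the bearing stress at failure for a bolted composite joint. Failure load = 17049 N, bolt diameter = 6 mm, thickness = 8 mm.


sigma_br = F/(d*h) = 17049/(6*8) = 355.2 MPa

355.2 MPa


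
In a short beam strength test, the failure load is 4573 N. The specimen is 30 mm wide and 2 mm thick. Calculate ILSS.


ILSS = 3F/(4bh) = 3*4573/(4*30*2) = 57.16 MPa

57.16 MPa


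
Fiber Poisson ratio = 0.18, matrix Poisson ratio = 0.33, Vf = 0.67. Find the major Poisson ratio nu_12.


nu_12 = nu_f*Vf + nu_m*(1-Vf) = 0.18*0.67 + 0.33*0.33 = 0.2295

0.2295


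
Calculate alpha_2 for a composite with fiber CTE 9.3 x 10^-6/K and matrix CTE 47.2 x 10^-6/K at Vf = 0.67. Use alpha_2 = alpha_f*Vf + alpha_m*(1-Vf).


alpha_2 = alpha_f*Vf + alpha_m*(1-Vf) = 9.3*0.67 + 47.2*0.33 = 21.8 x 10^-6/K

21.8 x 10^-6/K


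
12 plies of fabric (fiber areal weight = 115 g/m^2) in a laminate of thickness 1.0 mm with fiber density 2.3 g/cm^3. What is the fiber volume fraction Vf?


Vf = n * FAW / (rho_f * h * 1000) = 12 * 115 / (2.3 * 1.0 * 1000) = 0.6

0.6


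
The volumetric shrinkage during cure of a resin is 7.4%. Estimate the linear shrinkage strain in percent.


Linear shrinkage ≈ vol_shrink/3 = 7.4/3 = 2.467%

2.467%


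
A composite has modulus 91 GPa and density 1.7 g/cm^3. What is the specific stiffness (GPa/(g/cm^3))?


Specific stiffness = E/rho = 91/1.7 = 53.5 GPa/(g/cm^3)

53.5 GPa/(g/cm^3)


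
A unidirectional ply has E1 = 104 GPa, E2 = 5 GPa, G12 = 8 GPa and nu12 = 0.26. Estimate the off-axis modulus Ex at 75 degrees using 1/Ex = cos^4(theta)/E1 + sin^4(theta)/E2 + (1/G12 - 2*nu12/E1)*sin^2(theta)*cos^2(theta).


cos^4(75) = 0.004487, sin^4(75) = 0.870513, sin^2(75)*cos^2(75) = 0.0625
1/G12 - 2*nu12/E1 = 1/8 - 2*0.26/104 = 0.12 GPa^-1
1/Ex = 0.004487/104 + 0.870513/5 + 0.12*0.0625 = 0.1816457 GPa^-1
Ex = 5.51 GPa

5.51 GPa


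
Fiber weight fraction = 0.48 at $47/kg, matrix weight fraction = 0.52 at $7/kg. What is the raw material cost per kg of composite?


Cost = cost_f*Wf + cost_m*Wm = 47*0.48 + 7*0.52 = $26.2/kg

$26.2/kg


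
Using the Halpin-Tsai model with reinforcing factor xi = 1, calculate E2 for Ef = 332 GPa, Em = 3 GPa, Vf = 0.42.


eta = (Ef/Em - 1)/(Ef/Em + xi) = (110.6667 - 1)/(110.6667 + 1) = 0.9821
E2 = Em*(1+xi*eta*Vf)/(1-eta*Vf) = 7.21 GPa

7.21 GPa


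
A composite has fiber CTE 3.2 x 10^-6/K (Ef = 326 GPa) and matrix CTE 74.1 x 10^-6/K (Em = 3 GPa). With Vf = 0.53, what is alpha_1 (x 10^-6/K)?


E1 = Ef*Vf + Em*(1-Vf) = 174.19
alpha_1 = (alpha_f*Ef*Vf + alpha_m*Em*(1-Vf))/E1 = 3.77 x 10^-6/K

3.77 x 10^-6/K


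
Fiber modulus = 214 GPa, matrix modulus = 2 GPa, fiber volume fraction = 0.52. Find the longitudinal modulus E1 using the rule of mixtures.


E1 = Ef*Vf + Em*(1-Vf) = 214*0.52 + 2*0.48 = 112.24 GPa

112.24 GPa


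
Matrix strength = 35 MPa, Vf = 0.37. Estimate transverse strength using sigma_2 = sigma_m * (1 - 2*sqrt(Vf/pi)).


factor = 1 - 2*sqrt(0.37/pi) = 0.3136
sigma_2 = 35 * 0.3136 = 10.98 MPa

10.98 MPa


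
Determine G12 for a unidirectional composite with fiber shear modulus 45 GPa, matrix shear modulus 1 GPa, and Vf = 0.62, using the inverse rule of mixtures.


1/G12 = Vf/Gf + (1-Vf)/Gm = 0.62/45 + 0.38/1
G12 = 2.54 GPa

2.54 GPa


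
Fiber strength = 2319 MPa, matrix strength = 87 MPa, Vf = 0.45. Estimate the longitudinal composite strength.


sigma_1 = sigma_f*Vf + sigma_m*(1-Vf) = 2319*0.45 + 87*0.55 = 1091.4 MPa

1091.4 MPa


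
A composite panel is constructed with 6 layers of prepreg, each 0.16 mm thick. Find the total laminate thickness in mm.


h = n * t_ply = 6 * 0.16 = 0.96 mm

0.96 mm


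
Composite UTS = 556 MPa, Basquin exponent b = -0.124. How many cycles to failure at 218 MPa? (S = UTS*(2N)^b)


N = 0.5 * (S/UTS)^(1/b) = 0.5 * (218/556)^(1/-0.124) = 950.9328 cycles

950.9328 cycles


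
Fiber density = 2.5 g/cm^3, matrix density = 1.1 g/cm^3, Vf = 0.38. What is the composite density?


rho_c = rho_f*Vf + rho_m*(1-Vf) = 2.5*0.38 + 1.1*0.62 = 1.632 g/cm^3

1.632 g/cm^3


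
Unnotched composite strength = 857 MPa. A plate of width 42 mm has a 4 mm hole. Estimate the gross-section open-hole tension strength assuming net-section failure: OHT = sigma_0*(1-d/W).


OHT = sigma_0*(1-d/W) = 857*(1-4/42) = 775.4 MPa

775.4 MPa


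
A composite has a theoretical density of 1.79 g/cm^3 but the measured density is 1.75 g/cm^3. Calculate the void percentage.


Void% = (rho_theo - rho_actual)/rho_theo * 100 = (1.79 - 1.75)/1.79 * 100 = 2.23%

2.23%


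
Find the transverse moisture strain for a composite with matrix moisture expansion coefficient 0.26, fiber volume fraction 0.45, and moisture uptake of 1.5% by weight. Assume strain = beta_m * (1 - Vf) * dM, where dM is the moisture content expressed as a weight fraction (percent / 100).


dM = 1.5/100 = 0.015
strain = beta_m * (1-Vf) * dM = 0.26 * 0.55 * 0.015 = 0.002145

0.002145


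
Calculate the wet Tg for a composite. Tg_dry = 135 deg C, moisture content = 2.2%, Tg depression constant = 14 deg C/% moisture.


Tg_wet = Tg_dry - k*moisture = 135 - 14*2.2 = 104.2 deg C

104.2 deg C


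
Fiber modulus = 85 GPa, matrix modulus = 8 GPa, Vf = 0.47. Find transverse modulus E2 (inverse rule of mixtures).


1/E2 = Vf/Ef + (1-Vf)/Em = 0.47/85 + 0.53/8
E2 = 13.93 GPa

13.93 GPa


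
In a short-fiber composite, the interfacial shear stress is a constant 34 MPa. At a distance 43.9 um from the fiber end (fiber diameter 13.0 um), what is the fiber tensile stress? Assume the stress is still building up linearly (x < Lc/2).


Force balance: sigma_f * (pi*d^2/4) = tau * (pi*d) * x  ->  sigma_f = 4 * tau * x / d
sigma_f = 4 * 34 * 43.9 / 13.0 = 459.3 MPa

459.3 MPa


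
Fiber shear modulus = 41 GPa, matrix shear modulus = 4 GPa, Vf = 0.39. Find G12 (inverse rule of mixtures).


1/G12 = Vf/Gf + (1-Vf)/Gm = 0.39/41 + 0.61/4
G12 = 6.17 GPa

6.17 GPa


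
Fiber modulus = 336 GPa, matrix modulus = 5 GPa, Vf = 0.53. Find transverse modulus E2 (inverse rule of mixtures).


1/E2 = Vf/Ef + (1-Vf)/Em = 0.53/336 + 0.47/5
E2 = 10.46 GPa

10.46 GPa


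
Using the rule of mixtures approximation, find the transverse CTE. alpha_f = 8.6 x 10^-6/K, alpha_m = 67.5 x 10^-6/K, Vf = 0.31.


alpha_2 = alpha_f*Vf + alpha_m*(1-Vf) = 8.6*0.31 + 67.5*0.69 = 49.2 x 10^-6/K

49.2 x 10^-6/K


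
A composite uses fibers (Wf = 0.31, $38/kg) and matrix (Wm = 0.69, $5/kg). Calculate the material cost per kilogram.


Cost = cost_f*Wf + cost_m*Wm = 38*0.31 + 5*0.69 = $15.23/kg

$15.23/kg


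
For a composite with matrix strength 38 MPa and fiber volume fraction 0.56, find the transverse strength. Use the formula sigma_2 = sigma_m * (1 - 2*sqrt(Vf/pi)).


factor = 1 - 2*sqrt(0.56/pi) = 0.1556
sigma_2 = 38 * 0.1556 = 5.91 MPa

5.91 MPa


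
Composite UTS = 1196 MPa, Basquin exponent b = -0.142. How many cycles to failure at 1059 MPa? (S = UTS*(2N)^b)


N = 0.5 * (S/UTS)^(1/b) = 0.5 * (1059/1196)^(1/-0.142) = 1.1777 cycles

1.1777 cycles


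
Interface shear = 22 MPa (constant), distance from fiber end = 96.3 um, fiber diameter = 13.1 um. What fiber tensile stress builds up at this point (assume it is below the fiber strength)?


Force balance: sigma_f * (pi*d^2/4) = tau * (pi*d) * x  ->  sigma_f = 4 * tau * x / d
sigma_f = 4 * 22 * 96.3 / 13.1 = 646.9 MPa

646.9 MPa


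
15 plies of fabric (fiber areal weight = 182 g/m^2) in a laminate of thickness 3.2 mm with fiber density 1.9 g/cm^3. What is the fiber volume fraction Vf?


Vf = n * FAW / (rho_f * h * 1000) = 15 * 182 / (1.9 * 3.2 * 1000) = 0.449

0.449


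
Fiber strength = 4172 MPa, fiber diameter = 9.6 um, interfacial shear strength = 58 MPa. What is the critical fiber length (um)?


Lc = sigma_f * d / (2 * tau_i) = 4172 * 9.6 / (2 * 58) = 345.3 um

345.3 um


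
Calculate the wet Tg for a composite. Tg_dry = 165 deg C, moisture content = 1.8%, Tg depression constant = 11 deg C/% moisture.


Tg_wet = Tg_dry - k*moisture = 165 - 11*1.8 = 145.2 deg C

145.2 deg C


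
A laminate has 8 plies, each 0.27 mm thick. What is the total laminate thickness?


h = n * t_ply = 8 * 0.27 = 2.16 mm

2.16 mm


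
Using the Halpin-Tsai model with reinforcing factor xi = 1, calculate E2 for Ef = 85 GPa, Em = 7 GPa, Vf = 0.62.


eta = (Ef/Em - 1)/(Ef/Em + xi) = (12.1429 - 1)/(12.1429 + 1) = 0.8478
E2 = Em*(1+xi*eta*Vf)/(1-eta*Vf) = 22.51 GPa

22.51 GPa


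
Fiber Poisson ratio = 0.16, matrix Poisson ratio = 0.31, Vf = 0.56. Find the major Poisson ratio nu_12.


nu_12 = nu_f*Vf + nu_m*(1-Vf) = 0.16*0.56 + 0.31*0.44 = 0.226

0.226


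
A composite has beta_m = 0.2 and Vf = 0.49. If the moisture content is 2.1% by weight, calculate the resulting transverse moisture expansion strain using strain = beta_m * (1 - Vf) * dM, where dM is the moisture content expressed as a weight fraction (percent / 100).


dM = 2.1/100 = 0.021
strain = beta_m * (1-Vf) * dM = 0.2 * 0.51 * 0.021 = 0.002142

0.002142


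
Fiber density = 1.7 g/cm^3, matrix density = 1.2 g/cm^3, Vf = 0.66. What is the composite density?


rho_c = rho_f*Vf + rho_m*(1-Vf) = 1.7*0.66 + 1.2*0.34 = 1.53 g/cm^3

1.53 g/cm^3


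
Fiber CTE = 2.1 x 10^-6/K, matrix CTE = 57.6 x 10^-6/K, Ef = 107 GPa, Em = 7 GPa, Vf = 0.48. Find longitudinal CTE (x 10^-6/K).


E1 = Ef*Vf + Em*(1-Vf) = 55.0
alpha_1 = (alpha_f*Ef*Vf + alpha_m*Em*(1-Vf))/E1 = 5.77 x 10^-6/K

5.77 x 10^-6/K


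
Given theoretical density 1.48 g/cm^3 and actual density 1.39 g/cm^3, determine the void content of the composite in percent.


Void% = (rho_theo - rho_actual)/rho_theo * 100 = (1.48 - 1.39)/1.48 * 100 = 6.08%

6.08%


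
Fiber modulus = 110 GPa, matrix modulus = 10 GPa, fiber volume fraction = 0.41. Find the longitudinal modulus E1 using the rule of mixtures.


E1 = Ef*Vf + Em*(1-Vf) = 110*0.41 + 10*0.59 = 51.0 GPa

51.0 GPa


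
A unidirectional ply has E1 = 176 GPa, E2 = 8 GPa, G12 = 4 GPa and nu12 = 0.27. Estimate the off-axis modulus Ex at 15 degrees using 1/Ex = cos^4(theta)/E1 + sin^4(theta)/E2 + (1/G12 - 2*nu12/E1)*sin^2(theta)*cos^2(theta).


cos^4(15) = 0.870513, sin^4(15) = 0.004487, sin^2(15)*cos^2(15) = 0.0625
1/G12 - 2*nu12/E1 = 1/4 - 2*0.27/176 = 0.246932 GPa^-1
1/Ex = 0.870513/176 + 0.004487/8 + 0.246932*0.0625 = 0.0209402 GPa^-1
Ex = 47.75 GPa

47.75 GPa


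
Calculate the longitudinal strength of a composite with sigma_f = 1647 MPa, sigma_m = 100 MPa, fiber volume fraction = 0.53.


sigma_1 = sigma_f*Vf + sigma_m*(1-Vf) = 1647*0.53 + 100*0.47 = 919.9 MPa

919.9 MPa


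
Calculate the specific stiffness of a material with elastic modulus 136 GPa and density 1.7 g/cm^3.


Specific stiffness = E/rho = 136/1.7 = 80.0 GPa/(g/cm^3)

80.0 GPa/(g/cm^3)


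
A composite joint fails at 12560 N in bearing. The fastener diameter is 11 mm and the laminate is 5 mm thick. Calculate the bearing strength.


sigma_br = F/(d*h) = 12560/(11*5) = 228.4 MPa

228.4 MPa


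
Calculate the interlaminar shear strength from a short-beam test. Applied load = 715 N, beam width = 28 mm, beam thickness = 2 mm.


ILSS = 3F/(4bh) = 3*715/(4*28*2) = 9.58 MPa

9.58 MPa


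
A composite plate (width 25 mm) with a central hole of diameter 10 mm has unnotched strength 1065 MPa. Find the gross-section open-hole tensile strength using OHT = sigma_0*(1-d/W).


OHT = sigma_0*(1-d/W) = 1065*(1-10/25) = 639.0 MPa

639.0 MPa


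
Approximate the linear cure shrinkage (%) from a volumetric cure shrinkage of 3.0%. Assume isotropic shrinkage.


Linear shrinkage ≈ vol_shrink/3 = 3.0/3 = 1.0%

1.0%


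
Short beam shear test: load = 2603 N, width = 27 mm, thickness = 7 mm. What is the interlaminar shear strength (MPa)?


ILSS = 3F/(4bh) = 3*2603/(4*27*7) = 10.33 MPa

10.33 MPa


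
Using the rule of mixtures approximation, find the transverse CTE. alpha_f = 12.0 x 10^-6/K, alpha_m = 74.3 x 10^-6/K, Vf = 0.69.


alpha_2 = alpha_f*Vf + alpha_m*(1-Vf) = 12.0*0.69 + 74.3*0.31 = 31.3 x 10^-6/K

31.3 x 10^-6/K


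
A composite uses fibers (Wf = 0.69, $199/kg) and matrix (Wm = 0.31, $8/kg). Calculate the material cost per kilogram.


Cost = cost_f*Wf + cost_m*Wm = 199*0.69 + 8*0.31 = $139.79/kg

$139.79/kg


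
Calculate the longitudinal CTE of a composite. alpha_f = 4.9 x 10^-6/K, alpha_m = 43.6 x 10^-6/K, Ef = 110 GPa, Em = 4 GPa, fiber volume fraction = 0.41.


E1 = Ef*Vf + Em*(1-Vf) = 47.46
alpha_1 = (alpha_f*Ef*Vf + alpha_m*Em*(1-Vf))/E1 = 6.82 x 10^-6/K

6.82 x 10^-6/K


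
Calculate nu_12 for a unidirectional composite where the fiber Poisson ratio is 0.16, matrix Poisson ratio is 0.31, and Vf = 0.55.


nu_12 = nu_f*Vf + nu_m*(1-Vf) = 0.16*0.55 + 0.31*0.45 = 0.2275

0.2275


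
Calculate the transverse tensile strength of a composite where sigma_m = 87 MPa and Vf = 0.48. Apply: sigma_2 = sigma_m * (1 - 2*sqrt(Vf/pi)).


factor = 1 - 2*sqrt(0.48/pi) = 0.2182
sigma_2 = 87 * 0.2182 = 18.99 MPa

18.99 MPa


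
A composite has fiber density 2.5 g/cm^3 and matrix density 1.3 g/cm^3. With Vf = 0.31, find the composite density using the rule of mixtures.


rho_c = rho_f*Vf + rho_m*(1-Vf) = 2.5*0.31 + 1.3*0.69 = 1.672 g/cm^3

1.672 g/cm^3


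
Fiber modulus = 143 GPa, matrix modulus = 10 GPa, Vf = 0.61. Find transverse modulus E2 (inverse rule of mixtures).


1/E2 = Vf/Ef + (1-Vf)/Em = 0.61/143 + 0.39/10
E2 = 23.11 GPa

23.11 GPa


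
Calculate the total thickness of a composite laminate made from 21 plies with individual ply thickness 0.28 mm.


h = n * t_ply = 21 * 0.28 = 5.88 mm

5.88 mm


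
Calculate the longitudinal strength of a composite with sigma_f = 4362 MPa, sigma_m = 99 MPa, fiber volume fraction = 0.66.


sigma_1 = sigma_f*Vf + sigma_m*(1-Vf) = 4362*0.66 + 99*0.34 = 2912.6 MPa

2912.6 MPa


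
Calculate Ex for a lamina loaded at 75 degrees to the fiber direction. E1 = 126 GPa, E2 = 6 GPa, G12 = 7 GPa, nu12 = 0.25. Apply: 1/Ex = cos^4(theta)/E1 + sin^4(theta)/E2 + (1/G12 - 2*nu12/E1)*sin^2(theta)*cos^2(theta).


cos^4(75) = 0.004487, sin^4(75) = 0.870513, sin^2(75)*cos^2(75) = 0.0625
1/G12 - 2*nu12/E1 = 1/7 - 2*0.25/126 = 0.138889 GPa^-1
1/Ex = 0.004487/126 + 0.870513/6 + 0.138889*0.0625 = 0.1538016 GPa^-1
Ex = 6.5 GPa

6.5 GPa


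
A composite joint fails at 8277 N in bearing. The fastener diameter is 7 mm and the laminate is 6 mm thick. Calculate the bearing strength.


sigma_br = F/(d*h) = 8277/(7*6) = 197.1 MPa

197.1 MPa


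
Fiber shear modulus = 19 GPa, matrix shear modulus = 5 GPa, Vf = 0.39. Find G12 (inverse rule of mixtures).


1/G12 = Vf/Gf + (1-Vf)/Gm = 0.39/19 + 0.61/5
G12 = 7.02 GPa

7.02 GPa


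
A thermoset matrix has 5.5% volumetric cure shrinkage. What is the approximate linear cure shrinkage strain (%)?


Linear shrinkage ≈ vol_shrink/3 = 5.5/3 = 1.833%

1.833%


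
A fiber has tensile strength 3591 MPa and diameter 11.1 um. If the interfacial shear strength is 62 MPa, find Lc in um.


Lc = sigma_f * d / (2 * tau_i) = 3591 * 11.1 / (2 * 62) = 321.5 um

321.5 um


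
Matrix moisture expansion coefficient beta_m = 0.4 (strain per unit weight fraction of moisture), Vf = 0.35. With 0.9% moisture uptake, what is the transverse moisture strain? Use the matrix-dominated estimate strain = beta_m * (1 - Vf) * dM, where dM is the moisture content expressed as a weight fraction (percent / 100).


dM = 0.9/100 = 0.009
strain = beta_m * (1-Vf) * dM = 0.4 * 0.65 * 0.009 = 0.00234

0.00234


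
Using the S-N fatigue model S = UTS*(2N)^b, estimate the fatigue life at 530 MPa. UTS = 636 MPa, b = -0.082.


N = 0.5 * (S/UTS)^(1/b) = 0.5 * (530/636)^(1/-0.082) = 4.6195 cycles

4.6195 cycles


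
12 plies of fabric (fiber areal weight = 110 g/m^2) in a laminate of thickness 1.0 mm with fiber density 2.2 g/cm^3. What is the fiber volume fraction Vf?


Vf = n * FAW / (rho_f * h * 1000) = 12 * 110 / (2.2 * 1.0 * 1000) = 0.6

0.6


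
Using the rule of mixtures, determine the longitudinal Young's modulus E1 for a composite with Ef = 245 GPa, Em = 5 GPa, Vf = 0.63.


E1 = Ef*Vf + Em*(1-Vf) = 245*0.63 + 5*0.37 = 156.2 GPa

156.2 GPa


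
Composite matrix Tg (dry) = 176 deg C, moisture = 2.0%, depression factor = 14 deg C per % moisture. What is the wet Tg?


Tg_wet = Tg_dry - k*moisture = 176 - 14*2.0 = 148.0 deg C

148.0 deg C


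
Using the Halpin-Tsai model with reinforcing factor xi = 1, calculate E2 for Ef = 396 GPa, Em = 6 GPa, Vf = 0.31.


eta = (Ef/Em - 1)/(Ef/Em + xi) = (66.0 - 1)/(66.0 + 1) = 0.9701
E2 = Em*(1+xi*eta*Vf)/(1-eta*Vf) = 11.16 GPa

11.16 GPa


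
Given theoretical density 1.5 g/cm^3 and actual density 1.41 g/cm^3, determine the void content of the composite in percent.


Void% = (rho_theo - rho_actual)/rho_theo * 100 = (1.5 - 1.41)/1.5 * 100 = 6.0%

6.0%


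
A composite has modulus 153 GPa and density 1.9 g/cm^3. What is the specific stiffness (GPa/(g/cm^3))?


Specific stiffness = E/rho = 153/1.9 = 80.5 GPa/(g/cm^3)

80.5 GPa/(g/cm^3)


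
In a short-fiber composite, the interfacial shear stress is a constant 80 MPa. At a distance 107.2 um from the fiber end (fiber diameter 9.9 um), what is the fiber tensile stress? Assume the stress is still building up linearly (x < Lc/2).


Force balance: sigma_f * (pi*d^2/4) = tau * (pi*d) * x  ->  sigma_f = 4 * tau * x / d
sigma_f = 4 * 80 * 107.2 / 9.9 = 3465.1 MPa

3465.1 MPa


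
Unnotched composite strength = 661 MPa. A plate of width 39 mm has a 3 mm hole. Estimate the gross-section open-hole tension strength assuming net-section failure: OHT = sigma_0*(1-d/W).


OHT = sigma_0*(1-d/W) = 661*(1-3/39) = 610.2 MPa

610.2 MPa


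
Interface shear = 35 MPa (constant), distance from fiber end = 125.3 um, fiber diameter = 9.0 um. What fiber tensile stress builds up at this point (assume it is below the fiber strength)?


Force balance: sigma_f * (pi*d^2/4) = tau * (pi*d) * x  ->  sigma_f = 4 * tau * x / d
sigma_f = 4 * 35 * 125.3 / 9.0 = 1949.1 MPa

1949.1 MPa


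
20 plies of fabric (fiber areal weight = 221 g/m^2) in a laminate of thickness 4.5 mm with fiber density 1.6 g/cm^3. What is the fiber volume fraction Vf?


Vf = n * FAW / (rho_f * h * 1000) = 20 * 221 / (1.6 * 4.5 * 1000) = 0.6139

0.6139


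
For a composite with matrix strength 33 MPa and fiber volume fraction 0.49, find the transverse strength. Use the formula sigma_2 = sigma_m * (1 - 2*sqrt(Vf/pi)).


factor = 1 - 2*sqrt(0.49/pi) = 0.2101
sigma_2 = 33 * 0.2101 = 6.93 MPa

6.93 MPa


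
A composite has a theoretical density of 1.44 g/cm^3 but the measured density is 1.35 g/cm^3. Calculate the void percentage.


Void% = (rho_theo - rho_actual)/rho_theo * 100 = (1.44 - 1.35)/1.44 * 100 = 6.25%

6.25%


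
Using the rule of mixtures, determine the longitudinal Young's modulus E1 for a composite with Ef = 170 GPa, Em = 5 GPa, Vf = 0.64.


E1 = Ef*Vf + Em*(1-Vf) = 170*0.64 + 5*0.36 = 110.6 GPa

110.6 GPa


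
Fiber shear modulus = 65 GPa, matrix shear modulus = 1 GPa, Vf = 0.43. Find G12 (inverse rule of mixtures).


1/G12 = Vf/Gf + (1-Vf)/Gm = 0.43/65 + 0.57/1
G12 = 1.73 GPa

1.73 GPa


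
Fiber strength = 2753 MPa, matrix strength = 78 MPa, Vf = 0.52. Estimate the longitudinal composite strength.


sigma_1 = sigma_f*Vf + sigma_m*(1-Vf) = 2753*0.52 + 78*0.48 = 1469.0 MPa

1469.0 MPa


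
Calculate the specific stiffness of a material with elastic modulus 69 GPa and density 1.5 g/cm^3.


Specific stiffness = E/rho = 69/1.5 = 46.0 GPa/(g/cm^3)

46.0 GPa/(g/cm^3)


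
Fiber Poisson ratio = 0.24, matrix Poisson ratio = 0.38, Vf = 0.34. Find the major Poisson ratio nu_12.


nu_12 = nu_f*Vf + nu_m*(1-Vf) = 0.24*0.34 + 0.38*0.66 = 0.3324

0.3324


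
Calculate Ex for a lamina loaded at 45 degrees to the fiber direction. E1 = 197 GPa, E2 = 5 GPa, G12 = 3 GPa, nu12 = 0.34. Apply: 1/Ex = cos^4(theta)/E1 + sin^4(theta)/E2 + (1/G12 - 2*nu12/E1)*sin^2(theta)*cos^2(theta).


cos^4(45) = 0.25, sin^4(45) = 0.25, sin^2(45)*cos^2(45) = 0.25
1/G12 - 2*nu12/E1 = 1/3 - 2*0.34/197 = 0.329882 GPa^-1
1/Ex = 0.25/197 + 0.25/5 + 0.329882*0.25 = 0.1337394 GPa^-1
Ex = 7.48 GPa

7.48 GPa


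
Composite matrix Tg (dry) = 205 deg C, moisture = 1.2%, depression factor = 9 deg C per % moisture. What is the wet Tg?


Tg_wet = Tg_dry - k*moisture = 205 - 9*1.2 = 194.2 deg C

194.2 deg C


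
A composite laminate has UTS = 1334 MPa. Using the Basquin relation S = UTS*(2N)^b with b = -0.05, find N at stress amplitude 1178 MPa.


N = 0.5 * (S/UTS)^(1/b) = 0.5 * (1178/1334)^(1/-0.05) = 6.0142 cycles

6.0142 cycles


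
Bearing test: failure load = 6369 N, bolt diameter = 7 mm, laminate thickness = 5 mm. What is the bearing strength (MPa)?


sigma_br = F/(d*h) = 6369/(7*5) = 182.0 MPa

182.0 MPa


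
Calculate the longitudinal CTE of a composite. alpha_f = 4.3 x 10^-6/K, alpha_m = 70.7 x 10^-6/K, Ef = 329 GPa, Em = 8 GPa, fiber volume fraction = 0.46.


E1 = Ef*Vf + Em*(1-Vf) = 155.66
alpha_1 = (alpha_f*Ef*Vf + alpha_m*Em*(1-Vf))/E1 = 6.14 x 10^-6/K

6.14 x 10^-6/K


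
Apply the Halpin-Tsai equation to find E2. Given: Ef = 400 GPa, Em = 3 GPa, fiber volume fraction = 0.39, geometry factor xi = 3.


eta = (Ef/Em - 1)/(Ef/Em + xi) = (133.3333 - 1)/(133.3333 + 3) = 0.9707
E2 = Em*(1+xi*eta*Vf)/(1-eta*Vf) = 10.31 GPa

10.31 GPa


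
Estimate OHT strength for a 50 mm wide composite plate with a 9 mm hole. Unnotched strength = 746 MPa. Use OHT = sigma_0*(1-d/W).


OHT = sigma_0*(1-d/W) = 746*(1-9/50) = 611.7 MPa

611.7 MPa


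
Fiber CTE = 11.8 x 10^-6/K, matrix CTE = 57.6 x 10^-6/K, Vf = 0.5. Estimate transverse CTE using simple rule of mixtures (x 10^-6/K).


alpha_2 = alpha_f*Vf + alpha_m*(1-Vf) = 11.8*0.5 + 57.6*0.5 = 34.7 x 10^-6/K

34.7 x 10^-6/K


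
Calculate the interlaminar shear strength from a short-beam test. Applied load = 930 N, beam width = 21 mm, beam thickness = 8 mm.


ILSS = 3F/(4bh) = 3*930/(4*21*8) = 4.15 MPa

4.15 MPa


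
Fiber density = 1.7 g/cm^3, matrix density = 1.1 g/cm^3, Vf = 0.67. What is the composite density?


rho_c = rho_f*Vf + rho_m*(1-Vf) = 1.7*0.67 + 1.1*0.33 = 1.502 g/cm^3

1.502 g/cm^3


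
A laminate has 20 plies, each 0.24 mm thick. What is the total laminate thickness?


h = n * t_ply = 20 * 0.24 = 4.8 mm

4.8 mm


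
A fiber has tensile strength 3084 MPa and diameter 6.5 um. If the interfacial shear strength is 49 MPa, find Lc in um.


Lc = sigma_f * d / (2 * tau_i) = 3084 * 6.5 / (2 * 49) = 204.6 um

204.6 um


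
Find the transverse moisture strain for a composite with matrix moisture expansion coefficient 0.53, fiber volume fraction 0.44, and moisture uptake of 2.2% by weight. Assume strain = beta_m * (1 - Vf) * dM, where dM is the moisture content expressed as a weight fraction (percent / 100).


dM = 2.2/100 = 0.022
strain = beta_m * (1-Vf) * dM = 0.53 * 0.56 * 0.022 = 0.0065296

0.0065296


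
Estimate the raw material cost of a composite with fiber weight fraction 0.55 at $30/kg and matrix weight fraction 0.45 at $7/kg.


Cost = cost_f*Wf + cost_m*Wm = 30*0.55 + 7*0.45 = $19.65/kg

$19.65/kg


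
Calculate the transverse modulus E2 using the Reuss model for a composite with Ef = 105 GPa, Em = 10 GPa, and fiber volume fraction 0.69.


1/E2 = Vf/Ef + (1-Vf)/Em = 0.69/105 + 0.31/10
E2 = 26.62 GPa

26.62 GPa


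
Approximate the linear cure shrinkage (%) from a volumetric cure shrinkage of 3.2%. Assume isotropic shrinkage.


Linear shrinkage ≈ vol_shrink/3 = 3.2/3 = 1.067%

1.067%


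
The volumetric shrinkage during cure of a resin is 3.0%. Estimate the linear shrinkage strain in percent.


Linear shrinkage ≈ vol_shrink/3 = 3.0/3 = 1.0%

1.0%


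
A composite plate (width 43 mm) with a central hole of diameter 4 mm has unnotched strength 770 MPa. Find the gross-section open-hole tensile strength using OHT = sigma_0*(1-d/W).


OHT = sigma_0*(1-d/W) = 770*(1-4/43) = 698.4 MPa

698.4 MPa


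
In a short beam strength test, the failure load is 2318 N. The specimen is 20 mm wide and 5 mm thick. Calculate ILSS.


ILSS = 3F/(4bh) = 3*2318/(4*20*5) = 17.39 MPa

17.39 MPa


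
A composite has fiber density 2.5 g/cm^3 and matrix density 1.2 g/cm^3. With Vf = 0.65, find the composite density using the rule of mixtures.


rho_c = rho_f*Vf + rho_m*(1-Vf) = 2.5*0.65 + 1.2*0.35 = 2.045 g/cm^3

2.045 g/cm^3


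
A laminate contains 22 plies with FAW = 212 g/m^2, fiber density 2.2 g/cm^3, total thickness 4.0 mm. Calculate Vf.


Vf = n * FAW / (rho_f * h * 1000) = 22 * 212 / (2.2 * 4.0 * 1000) = 0.53

0.53


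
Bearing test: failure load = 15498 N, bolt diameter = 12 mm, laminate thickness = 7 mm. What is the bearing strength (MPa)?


sigma_br = F/(d*h) = 15498/(12*7) = 184.5 MPa

184.5 MPa


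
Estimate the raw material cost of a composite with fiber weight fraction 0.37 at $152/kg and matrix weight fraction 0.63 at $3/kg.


Cost = cost_f*Wf + cost_m*Wm = 152*0.37 + 3*0.63 = $58.13/kg

$58.13/kg


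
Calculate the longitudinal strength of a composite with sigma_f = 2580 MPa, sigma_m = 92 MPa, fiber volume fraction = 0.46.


sigma_1 = sigma_f*Vf + sigma_m*(1-Vf) = 2580*0.46 + 92*0.54 = 1236.5 MPa

1236.5 MPa


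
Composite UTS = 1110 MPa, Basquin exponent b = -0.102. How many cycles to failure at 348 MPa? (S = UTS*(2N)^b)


N = 0.5 * (S/UTS)^(1/b) = 0.5 * (348/1110)^(1/-0.102) = 43414.4268 cycles

43414.4268 cycles


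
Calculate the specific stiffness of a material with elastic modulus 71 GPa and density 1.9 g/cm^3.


Specific stiffness = E/rho = 71/1.9 = 37.4 GPa/(g/cm^3)

37.4 GPa/(g/cm^3)


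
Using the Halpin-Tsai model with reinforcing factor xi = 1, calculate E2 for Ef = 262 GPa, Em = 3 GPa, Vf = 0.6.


eta = (Ef/Em - 1)/(Ef/Em + xi) = (87.3333 - 1)/(87.3333 + 1) = 0.9774
E2 = Em*(1+xi*eta*Vf)/(1-eta*Vf) = 11.51 GPa

11.51 GPa


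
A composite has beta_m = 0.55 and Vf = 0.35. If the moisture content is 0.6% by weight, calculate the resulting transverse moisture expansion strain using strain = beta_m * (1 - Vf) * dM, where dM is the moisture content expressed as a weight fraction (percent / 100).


dM = 0.6/100 = 0.006
strain = beta_m * (1-Vf) * dM = 0.55 * 0.65 * 0.006 = 0.002145

0.002145


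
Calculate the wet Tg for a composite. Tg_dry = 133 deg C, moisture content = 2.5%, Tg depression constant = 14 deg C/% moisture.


Tg_wet = Tg_dry - k*moisture = 133 - 14*2.5 = 98.0 deg C

98.0 deg C


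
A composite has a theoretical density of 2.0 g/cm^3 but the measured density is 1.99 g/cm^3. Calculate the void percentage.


Void% = (rho_theo - rho_actual)/rho_theo * 100 = (2.0 - 1.99)/2.0 * 100 = 0.5%

0.5%


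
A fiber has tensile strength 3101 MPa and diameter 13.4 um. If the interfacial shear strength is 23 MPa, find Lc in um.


Lc = sigma_f * d / (2 * tau_i) = 3101 * 13.4 / (2 * 23) = 903.3 um

903.3 um
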